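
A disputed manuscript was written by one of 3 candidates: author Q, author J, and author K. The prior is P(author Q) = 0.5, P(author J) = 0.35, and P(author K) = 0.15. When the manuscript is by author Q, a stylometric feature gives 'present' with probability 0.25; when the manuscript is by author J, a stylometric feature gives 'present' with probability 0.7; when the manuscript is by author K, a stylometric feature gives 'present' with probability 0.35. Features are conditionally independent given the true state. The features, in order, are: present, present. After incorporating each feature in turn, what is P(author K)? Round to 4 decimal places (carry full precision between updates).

After 'present': normaliser = 0.25·0.5000 + 0.7·0.3500 + 0.35·0.1500; P(author Q) ≈ 0.2959, P(author J) ≈ 0.5799, P(author K) ≈ 0.1243
After 'present': normaliser = 0.25·0.2959 + 0.7·0.5799 + 0.35·0.1243; P(author Q) ≈ 0.1413, P(author J) ≈ 0.7756, P(author K) ≈ 0.0831

0.0831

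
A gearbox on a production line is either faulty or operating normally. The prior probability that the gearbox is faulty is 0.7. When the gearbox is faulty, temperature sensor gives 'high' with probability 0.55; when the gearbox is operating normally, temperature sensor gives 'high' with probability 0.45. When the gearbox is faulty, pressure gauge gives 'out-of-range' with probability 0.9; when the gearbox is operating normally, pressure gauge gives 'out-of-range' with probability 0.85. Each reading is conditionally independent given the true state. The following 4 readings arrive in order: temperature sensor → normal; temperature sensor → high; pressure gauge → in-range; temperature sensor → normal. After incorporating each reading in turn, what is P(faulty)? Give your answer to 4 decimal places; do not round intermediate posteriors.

Apply Bayes' rule sequentially, carrying P(faulty) forward.
After temperature sensor='normal': P(faulty) = 0.45·0.7000 / (0.45·0.7000 + 0.55·0.3000) ≈ 0.6562
After temperature sensor='high': P(faulty) = 0.55·0.6562 / (0.55·0.6562 + 0.45·0.3438) ≈ 0.7000
After pressure gauge='in-range': P(faulty) = 0.1·0.7000 / (0.1·0.7000 + 0.15·0.3000) ≈ 0.6087
After temperature sensor='normal': P(faulty) = 0.45·0.6087 / (0.45·0.6087 + 0.55·0.3913) ≈ 0.5600

0.5600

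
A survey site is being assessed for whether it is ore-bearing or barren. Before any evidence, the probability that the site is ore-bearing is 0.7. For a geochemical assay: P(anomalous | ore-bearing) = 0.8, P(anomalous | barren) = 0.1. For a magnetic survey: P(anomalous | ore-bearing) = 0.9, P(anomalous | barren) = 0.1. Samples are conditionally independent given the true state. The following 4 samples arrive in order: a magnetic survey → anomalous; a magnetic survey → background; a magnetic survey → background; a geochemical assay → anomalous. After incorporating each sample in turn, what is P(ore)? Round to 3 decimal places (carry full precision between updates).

0.675

Apply Bayes' rule sequentially, carrying P(ore) forward.
After a magnetic survey='anomalous': P(ore) = 0.9·0.7000 / (0.9·0.7000 + 0.1·0.3000) ≈ 0.9545
After a magnetic survey='background': P(ore) = 0.1·0.9545 / (0.1·0.9545 + 0.9·0.0455) ≈ 0.7000
After a magnetic survey='background': P(ore) = 0.1·0.7000 / (0.1·0.7000 + 0.9·0.3000) ≈ 0.2059
After a geochemical assay='anomalous': P(ore) = 0.8·0.2059 / (0.8·0.2059 + 0.1·0.7941) ≈ 0.6747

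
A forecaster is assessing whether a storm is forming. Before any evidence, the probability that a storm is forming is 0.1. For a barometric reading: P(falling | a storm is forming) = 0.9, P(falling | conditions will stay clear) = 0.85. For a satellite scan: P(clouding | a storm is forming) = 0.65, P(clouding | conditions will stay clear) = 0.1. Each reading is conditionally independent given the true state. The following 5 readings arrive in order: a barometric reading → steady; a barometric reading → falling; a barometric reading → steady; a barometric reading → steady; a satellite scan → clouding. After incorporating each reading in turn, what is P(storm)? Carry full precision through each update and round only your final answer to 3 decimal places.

After a barometric reading='steady': P(storm) = 0.1·0.1000 / (0.1·0.1000 + 0.15·0.9000) ≈ 0.0690
After a barometric reading='falling': P(storm) = 0.9·0.0690 / (0.9·0.0690 + 0.85·0.9310) ≈ 0.0727
After a barometric reading='steady': P(storm) = 0.1·0.0727 / (0.1·0.0727 + 0.15·0.9273) ≈ 0.0497
After a barometric reading='steady': P(storm) = 0.1·0.0497 / (0.1·0.0497 + 0.15·0.9503) ≈ 0.0337
After a satellite scan='clouding': P(storm) = 0.65·0.0337 / (0.65·0.0337 + 0.1·0.9663) ≈ 0.1847

0.185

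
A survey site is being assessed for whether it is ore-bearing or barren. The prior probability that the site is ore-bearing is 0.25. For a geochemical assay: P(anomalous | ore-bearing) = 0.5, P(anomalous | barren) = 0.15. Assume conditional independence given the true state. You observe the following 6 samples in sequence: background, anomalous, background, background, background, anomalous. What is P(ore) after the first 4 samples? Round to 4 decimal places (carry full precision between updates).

After 'background': P(ore) = 0.5·0.2500 / (0.5·0.2500 + 0.85·0.7500) ≈ 0.1639
After 'anomalous': P(ore) = 0.5·0.1639 / (0.5·0.1639 + 0.15·0.8361) ≈ 0.3953
After 'background': P(ore) = 0.5·0.3953 / (0.5·0.3953 + 0.85·0.6047) ≈ 0.2777
After 'background': P(ore) = 0.5·0.2777 / (0.5·0.2777 + 0.85·0.7223) ≈ 0.1844

0.1844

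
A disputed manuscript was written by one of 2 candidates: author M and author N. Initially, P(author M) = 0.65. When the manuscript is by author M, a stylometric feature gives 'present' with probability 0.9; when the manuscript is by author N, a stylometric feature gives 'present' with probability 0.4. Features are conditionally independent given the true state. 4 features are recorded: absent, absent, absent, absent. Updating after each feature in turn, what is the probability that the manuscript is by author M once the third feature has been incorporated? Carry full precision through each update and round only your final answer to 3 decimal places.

0.009

After 'absent': P(author M) = 0.1·0.6500 / (0.1·0.6500 + 0.6·0.3500) ≈ 0.2364
After 'absent': P(author M) = 0.1·0.2364 / (0.1·0.2364 + 0.6·0.7636) ≈ 0.0491
After 'absent': P(author M) = 0.1·0.0491 / (0.1·0.0491 + 0.6·0.9509) ≈ 0.0085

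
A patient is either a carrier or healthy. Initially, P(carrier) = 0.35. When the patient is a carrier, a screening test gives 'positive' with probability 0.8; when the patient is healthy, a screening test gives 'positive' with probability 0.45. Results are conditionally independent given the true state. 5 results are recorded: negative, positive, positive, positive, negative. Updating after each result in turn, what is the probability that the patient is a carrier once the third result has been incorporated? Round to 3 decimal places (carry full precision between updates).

Apply Bayes' rule sequentially, carrying P(carrier) forward.
After 'negative': P(carrier) = 0.2·0.3500 / (0.2·0.3500 + 0.55·0.6500) ≈ 0.1637
After 'positive': P(carrier) = 0.8·0.1637 / (0.8·0.1637 + 0.45·0.8363) ≈ 0.2582
After 'positive': P(carrier) = 0.8·0.2582 / (0.8·0.2582 + 0.45·0.7418) ≈ 0.3823

0.382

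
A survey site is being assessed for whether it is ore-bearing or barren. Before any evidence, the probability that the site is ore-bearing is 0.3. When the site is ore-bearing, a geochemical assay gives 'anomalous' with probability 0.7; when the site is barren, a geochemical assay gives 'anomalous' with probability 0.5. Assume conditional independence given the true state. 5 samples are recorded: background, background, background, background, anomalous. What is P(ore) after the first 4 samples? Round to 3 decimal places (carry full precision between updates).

After 'background': P(ore) = 0.3·0.3000 / (0.3·0.3000 + 0.5·0.7000) ≈ 0.2045
After 'background': P(ore) = 0.3·0.2045 / (0.3·0.2045 + 0.5·0.7955) ≈ 0.1337
After 'background': P(ore) = 0.3·0.1337 / (0.3·0.1337 + 0.5·0.8663) ≈ 0.0847
After 'background': P(ore) = 0.3·0.0847 / (0.3·0.0847 + 0.5·0.9153) ≈ 0.0526

0.053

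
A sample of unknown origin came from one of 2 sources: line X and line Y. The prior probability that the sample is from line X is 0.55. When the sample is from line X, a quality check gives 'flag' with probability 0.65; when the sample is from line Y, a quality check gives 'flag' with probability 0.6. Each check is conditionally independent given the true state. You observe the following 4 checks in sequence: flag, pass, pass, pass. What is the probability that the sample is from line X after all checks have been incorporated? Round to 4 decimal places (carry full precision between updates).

After 'flag': P(line X) = 0.65·0.5500 / (0.65·0.5500 + 0.6·0.4500) ≈ 0.5697
After 'pass': P(line X) = 0.35·0.5697 / (0.35·0.5697 + 0.4·0.4303) ≈ 0.5367
After 'pass': P(line X) = 0.35·0.5367 / (0.35·0.5367 + 0.4·0.4633) ≈ 0.5034
After 'pass': P(line X) = 0.35·0.5034 / (0.35·0.5034 + 0.4·0.4966) ≈ 0.4701

0.4701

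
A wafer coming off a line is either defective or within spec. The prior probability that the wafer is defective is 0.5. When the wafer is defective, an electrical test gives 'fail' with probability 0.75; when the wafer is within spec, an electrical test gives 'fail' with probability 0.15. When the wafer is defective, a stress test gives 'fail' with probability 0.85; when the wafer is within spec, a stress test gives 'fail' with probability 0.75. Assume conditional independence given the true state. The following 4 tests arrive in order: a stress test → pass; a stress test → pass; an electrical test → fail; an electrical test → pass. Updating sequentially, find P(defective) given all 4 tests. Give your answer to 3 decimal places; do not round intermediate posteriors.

After a stress test='pass': P(defective) = 0.15·0.5000 / (0.15·0.5000 + 0.25·0.5000) ≈ 0.3750
After a stress test='pass': P(defective) = 0.15·0.3750 / (0.15·0.3750 + 0.25·0.6250) ≈ 0.2647
After an electrical test='fail': P(defective) = 0.75·0.2647 / (0.75·0.2647 + 0.15·0.7353) ≈ 0.6429
After an electrical test='pass': P(defective) = 0.25·0.6429 / (0.25·0.6429 + 0.85·0.3571) ≈ 0.3462

0.346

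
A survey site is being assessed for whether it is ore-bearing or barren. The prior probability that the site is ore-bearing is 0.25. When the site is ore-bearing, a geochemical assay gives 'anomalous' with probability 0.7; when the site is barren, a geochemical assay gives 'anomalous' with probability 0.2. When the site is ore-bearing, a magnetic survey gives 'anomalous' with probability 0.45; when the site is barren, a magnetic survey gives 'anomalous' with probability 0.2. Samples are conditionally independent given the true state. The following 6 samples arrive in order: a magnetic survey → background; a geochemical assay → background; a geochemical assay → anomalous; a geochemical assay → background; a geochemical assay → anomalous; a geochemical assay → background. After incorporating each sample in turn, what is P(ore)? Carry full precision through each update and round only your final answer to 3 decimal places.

0.129

After a magnetic survey='background': P(ore) = 0.55·0.2500 / (0.55·0.2500 + 0.8·0.7500) ≈ 0.1864
After a geochemical assay='background': P(ore) = 0.3·0.1864 / (0.3·0.1864 + 0.8·0.8136) ≈ 0.0791
After a geochemical assay='anomalous': P(ore) = 0.7·0.0791 / (0.7·0.0791 + 0.2·0.9209) ≈ 0.2312
After a geochemical assay='background': P(ore) = 0.3·0.2312 / (0.3·0.2312 + 0.8·0.7688) ≈ 0.1014
After a geochemical assay='anomalous': P(ore) = 0.7·0.1014 / (0.7·0.1014 + 0.2·0.8986) ≈ 0.2830
After a geochemical assay='background': P(ore) = 0.3·0.2830 / (0.3·0.2830 + 0.8·0.7170) ≈ 0.1290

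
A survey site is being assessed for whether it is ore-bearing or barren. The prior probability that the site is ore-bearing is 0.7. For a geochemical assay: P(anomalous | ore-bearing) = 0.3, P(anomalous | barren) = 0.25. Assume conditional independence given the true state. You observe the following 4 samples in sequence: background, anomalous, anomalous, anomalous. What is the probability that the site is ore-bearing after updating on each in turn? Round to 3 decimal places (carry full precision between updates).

Apply Bayes' rule sequentially, carrying P(ore) forward.
After 'background': P(ore) = 0.7·0.7000 / (0.7·0.7000 + 0.75·0.3000) ≈ 0.6853
After 'anomalous': P(ore) = 0.3·0.6853 / (0.3·0.6853 + 0.25·0.3147) ≈ 0.7232
After 'anomalous': P(ore) = 0.3·0.7232 / (0.3·0.7232 + 0.25·0.2768) ≈ 0.7582
After 'anomalous': P(ore) = 0.3·0.7582 / (0.3·0.7582 + 0.25·0.2418) ≈ 0.7901

0.790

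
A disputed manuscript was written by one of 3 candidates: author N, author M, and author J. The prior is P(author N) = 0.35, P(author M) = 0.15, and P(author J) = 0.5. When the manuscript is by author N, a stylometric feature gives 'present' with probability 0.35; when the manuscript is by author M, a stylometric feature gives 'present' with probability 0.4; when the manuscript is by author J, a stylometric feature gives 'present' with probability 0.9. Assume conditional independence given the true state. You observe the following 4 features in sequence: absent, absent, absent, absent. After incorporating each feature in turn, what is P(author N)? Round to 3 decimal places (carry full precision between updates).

0.762

After 'absent': normaliser = 0.65·0.3500 + 0.6·0.1500 + 0.1·0.5000; P(author N) ≈ 0.6190, P(author M) ≈ 0.2449, P(author J) ≈ 0.1361
After 'absent': normaliser = 0.65·0.6190 + 0.6·0.2449 + 0.1·0.1361; P(author N) ≈ 0.7148, P(author M) ≈ 0.2610, P(author J) ≈ 0.0242
After 'absent': normaliser = 0.65·0.7148 + 0.6·0.2610 + 0.1·0.0242; P(author N) ≈ 0.7450, P(author M) ≈ 0.2511, P(author J) ≈ 0.0039
After 'absent': normaliser = 0.65·0.7450 + 0.6·0.2511 + 0.1·0.0039; P(author N) ≈ 0.7622, P(author M) ≈ 0.2372, P(author J) ≈ 0.0006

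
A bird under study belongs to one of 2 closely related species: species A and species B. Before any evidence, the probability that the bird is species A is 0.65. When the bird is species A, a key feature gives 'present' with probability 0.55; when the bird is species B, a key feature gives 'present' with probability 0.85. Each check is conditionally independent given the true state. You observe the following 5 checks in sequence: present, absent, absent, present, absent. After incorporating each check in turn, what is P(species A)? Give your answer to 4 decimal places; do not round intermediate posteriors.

After 'present': P(species A) = 0.55·0.6500 / (0.55·0.6500 + 0.85·0.3500) ≈ 0.5458
After 'absent': P(species A) = 0.45·0.5458 / (0.45·0.5458 + 0.15·0.4542) ≈ 0.7828
After 'absent': P(species A) = 0.45·0.7828 / (0.45·0.7828 + 0.15·0.2172) ≈ 0.9154
After 'present': P(species A) = 0.55·0.9154 / (0.55·0.9154 + 0.85·0.0846) ≈ 0.8750
After 'absent': P(species A) = 0.45·0.8750 / (0.45·0.8750 + 0.15·0.1250) ≈ 0.9545

0.9545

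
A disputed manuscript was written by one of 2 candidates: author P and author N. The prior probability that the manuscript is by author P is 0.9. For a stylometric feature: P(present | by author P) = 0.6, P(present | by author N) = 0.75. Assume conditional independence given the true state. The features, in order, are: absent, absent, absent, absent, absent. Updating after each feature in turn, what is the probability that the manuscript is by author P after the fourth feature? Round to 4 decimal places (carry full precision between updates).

0.9833

Each posterior becomes the prior for the next update.
After 'absent': P(author P) = 0.4·0.9000 / (0.4·0.9000 + 0.25·0.1000) ≈ 0.9351
After 'absent': P(author P) = 0.4·0.9351 / (0.4·0.9351 + 0.25·0.0649) ≈ 0.9584
After 'absent': P(author P) = 0.4·0.9584 / (0.4·0.9584 + 0.25·0.0416) ≈ 0.9736
After 'absent': P(author P) = 0.4·0.9736 / (0.4·0.9736 + 0.25·0.0264) ≈ 0.9833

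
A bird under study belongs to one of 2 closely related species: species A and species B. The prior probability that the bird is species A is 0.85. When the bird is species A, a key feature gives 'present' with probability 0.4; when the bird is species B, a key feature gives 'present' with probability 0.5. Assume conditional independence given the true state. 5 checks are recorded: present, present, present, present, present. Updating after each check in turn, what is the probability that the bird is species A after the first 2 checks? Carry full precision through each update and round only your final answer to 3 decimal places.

After 'present': P(species A) = 0.4·0.8500 / (0.4·0.8500 + 0.5·0.1500) ≈ 0.8193
After 'present': P(species A) = 0.4·0.8193 / (0.4·0.8193 + 0.5·0.1807) ≈ 0.7839

0.784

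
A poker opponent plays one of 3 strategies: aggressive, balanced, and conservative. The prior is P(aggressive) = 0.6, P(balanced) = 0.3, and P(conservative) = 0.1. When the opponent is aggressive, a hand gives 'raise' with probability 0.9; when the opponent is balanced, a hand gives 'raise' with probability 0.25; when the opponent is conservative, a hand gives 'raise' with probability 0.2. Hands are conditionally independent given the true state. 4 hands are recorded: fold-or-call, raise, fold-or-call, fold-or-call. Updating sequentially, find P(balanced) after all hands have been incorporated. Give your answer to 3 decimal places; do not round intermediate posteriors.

0.746

After 'fold-or-call': normaliser = 0.1·0.6000 + 0.75·0.3000 + 0.8·0.1000; P(aggressive) ≈ 0.1644, P(balanced) ≈ 0.6164, P(conservative) ≈ 0.2192
After 'raise': normaliser = 0.9·0.1644 + 0.25·0.6164 + 0.2·0.2192; P(aggressive) ≈ 0.4277, P(balanced) ≈ 0.4455, P(conservative) ≈ 0.1267
After 'fold-or-call': normaliser = 0.1·0.4277 + 0.75·0.4455 + 0.8·0.1267; P(aggressive) ≈ 0.0894, P(balanced) ≈ 0.6986, P(conservative) ≈ 0.2120
After 'fold-or-call': normaliser = 0.1·0.0894 + 0.75·0.6986 + 0.8·0.2120; P(aggressive) ≈ 0.0127, P(balanced) ≈ 0.7459, P(conservative) ≈ 0.2414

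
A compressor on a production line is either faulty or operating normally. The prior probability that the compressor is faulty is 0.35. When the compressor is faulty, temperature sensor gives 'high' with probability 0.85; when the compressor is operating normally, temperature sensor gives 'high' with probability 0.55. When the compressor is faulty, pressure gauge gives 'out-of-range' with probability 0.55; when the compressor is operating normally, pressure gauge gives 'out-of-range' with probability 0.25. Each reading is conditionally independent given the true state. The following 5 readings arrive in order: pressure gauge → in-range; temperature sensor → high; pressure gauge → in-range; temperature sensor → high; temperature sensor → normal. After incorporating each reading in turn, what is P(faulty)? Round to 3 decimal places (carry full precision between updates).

After pressure gauge='in-range': P(faulty) = 0.45·0.3500 / (0.45·0.3500 + 0.75·0.6500) ≈ 0.2442
After temperature sensor='high': P(faulty) = 0.85·0.2442 / (0.85·0.2442 + 0.55·0.7558) ≈ 0.3330
After pressure gauge='in-range': P(faulty) = 0.45·0.3330 / (0.45·0.3330 + 0.75·0.6670) ≈ 0.2305
After temperature sensor='high': P(faulty) = 0.85·0.2305 / (0.85·0.2305 + 0.55·0.7695) ≈ 0.3165
After temperature sensor='normal': P(faulty) = 0.15·0.3165 / (0.15·0.3165 + 0.45·0.6835) ≈ 0.1337

0.134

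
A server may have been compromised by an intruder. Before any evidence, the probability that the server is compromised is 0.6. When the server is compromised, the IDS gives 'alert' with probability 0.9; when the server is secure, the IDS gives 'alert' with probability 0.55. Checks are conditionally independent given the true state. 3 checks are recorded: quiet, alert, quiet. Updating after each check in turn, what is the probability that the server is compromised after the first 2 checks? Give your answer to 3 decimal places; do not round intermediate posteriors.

0.353

After 'quiet': P(compromised) = 0.1·0.6000 / (0.1·0.6000 + 0.45·0.4000) ≈ 0.2500
After 'alert': P(compromised) = 0.9·0.2500 / (0.9·0.2500 + 0.55·0.7500) ≈ 0.3529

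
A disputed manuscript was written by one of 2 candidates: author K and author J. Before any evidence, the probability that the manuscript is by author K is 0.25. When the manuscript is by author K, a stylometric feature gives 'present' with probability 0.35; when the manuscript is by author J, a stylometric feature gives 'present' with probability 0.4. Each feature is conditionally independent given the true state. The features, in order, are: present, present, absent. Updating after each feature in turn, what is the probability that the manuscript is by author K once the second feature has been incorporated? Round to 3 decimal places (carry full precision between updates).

0.203

After 'present': P(author K) = 0.35·0.2500 / (0.35·0.2500 + 0.4·0.7500) ≈ 0.2258
After 'present': P(author K) = 0.35·0.2258 / (0.35·0.2258 + 0.4·0.7742) ≈ 0.2033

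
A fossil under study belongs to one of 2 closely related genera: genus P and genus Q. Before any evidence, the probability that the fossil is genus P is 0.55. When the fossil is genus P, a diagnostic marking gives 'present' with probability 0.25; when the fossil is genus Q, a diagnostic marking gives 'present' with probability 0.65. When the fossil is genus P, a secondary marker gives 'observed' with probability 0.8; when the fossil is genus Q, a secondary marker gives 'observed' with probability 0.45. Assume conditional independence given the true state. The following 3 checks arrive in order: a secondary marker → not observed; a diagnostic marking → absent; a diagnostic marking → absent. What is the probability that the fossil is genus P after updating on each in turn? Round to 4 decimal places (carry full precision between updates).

0.6711

After a secondary marker='not observed': P(genus P) = 0.2·0.5500 / (0.2·0.5500 + 0.55·0.4500) ≈ 0.3077
After a diagnostic marking='absent': P(genus P) = 0.75·0.3077 / (0.75·0.3077 + 0.35·0.6923) ≈ 0.4878
After a diagnostic marking='absent': P(genus P) = 0.75·0.4878 / (0.75·0.4878 + 0.35·0.5122) ≈ 0.6711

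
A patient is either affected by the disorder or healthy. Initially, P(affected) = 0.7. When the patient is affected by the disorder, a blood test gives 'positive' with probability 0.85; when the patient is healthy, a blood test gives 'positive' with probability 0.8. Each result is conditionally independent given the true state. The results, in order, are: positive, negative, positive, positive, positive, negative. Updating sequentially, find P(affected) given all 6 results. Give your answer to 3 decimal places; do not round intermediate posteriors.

0.626

After 'positive': P(affected) = 0.85·0.7000 / (0.85·0.7000 + 0.8·0.3000) ≈ 0.7126
After 'negative': P(affected) = 0.15·0.7126 / (0.15·0.7126 + 0.2·0.2874) ≈ 0.6503
After 'positive': P(affected) = 0.85·0.6503 / (0.85·0.6503 + 0.8·0.3497) ≈ 0.6639
After 'positive': P(affected) = 0.85·0.6639 / (0.85·0.6639 + 0.8·0.3361) ≈ 0.6773
After 'positive': P(affected) = 0.85·0.6773 / (0.85·0.6773 + 0.8·0.3227) ≈ 0.6904
After 'negative': P(affected) = 0.15·0.6904 / (0.15·0.6904 + 0.2·0.3096) ≈ 0.6258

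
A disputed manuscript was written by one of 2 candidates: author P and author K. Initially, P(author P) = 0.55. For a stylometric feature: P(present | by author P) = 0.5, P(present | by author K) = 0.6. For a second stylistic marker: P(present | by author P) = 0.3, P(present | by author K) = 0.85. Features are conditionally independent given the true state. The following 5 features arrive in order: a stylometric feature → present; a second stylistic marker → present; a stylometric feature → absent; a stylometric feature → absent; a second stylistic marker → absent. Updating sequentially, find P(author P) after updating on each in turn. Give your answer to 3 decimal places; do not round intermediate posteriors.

0.724

Each posterior becomes the prior for the next update.
After a stylometric feature='present': P(author P) = 0.5·0.5500 / (0.5·0.5500 + 0.6·0.4500) ≈ 0.5046
After a second stylistic marker='present': P(author P) = 0.3·0.5046 / (0.3·0.5046 + 0.85·0.4954) ≈ 0.2644
After a stylometric feature='absent': P(author P) = 0.5·0.2644 / (0.5·0.2644 + 0.4·0.7356) ≈ 0.3100
After a stylometric feature='absent': P(author P) = 0.5·0.3100 / (0.5·0.3100 + 0.4·0.6900) ≈ 0.3597
After a second stylistic marker='absent': P(author P) = 0.7·0.3597 / (0.7·0.3597 + 0.15·0.6403) ≈ 0.7238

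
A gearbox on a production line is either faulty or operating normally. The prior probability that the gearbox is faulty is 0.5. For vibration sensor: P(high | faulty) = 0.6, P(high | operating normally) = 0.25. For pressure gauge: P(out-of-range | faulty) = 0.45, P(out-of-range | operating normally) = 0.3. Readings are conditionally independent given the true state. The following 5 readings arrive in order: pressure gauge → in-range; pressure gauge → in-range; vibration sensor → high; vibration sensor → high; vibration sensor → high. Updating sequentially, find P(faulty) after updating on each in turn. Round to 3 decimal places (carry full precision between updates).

0.895

After pressure gauge='in-range': P(faulty) = 0.55·0.5000 / (0.55·0.5000 + 0.7·0.5000) ≈ 0.4400
After pressure gauge='in-range': P(faulty) = 0.55·0.4400 / (0.55·0.4400 + 0.7·0.5600) ≈ 0.3817
After vibration sensor='high': P(faulty) = 0.6·0.3817 / (0.6·0.3817 + 0.25·0.6183) ≈ 0.5970
After vibration sensor='high': P(faulty) = 0.6·0.5970 / (0.6·0.5970 + 0.25·0.4030) ≈ 0.7805
After vibration sensor='high': P(faulty) = 0.6·0.7805 / (0.6·0.7805 + 0.25·0.2195) ≈ 0.8951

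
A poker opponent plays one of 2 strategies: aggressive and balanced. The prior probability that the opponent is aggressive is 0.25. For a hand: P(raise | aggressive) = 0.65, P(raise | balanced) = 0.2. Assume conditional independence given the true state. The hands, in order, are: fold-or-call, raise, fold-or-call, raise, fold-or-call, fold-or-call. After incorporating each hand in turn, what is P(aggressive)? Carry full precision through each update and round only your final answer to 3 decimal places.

After 'fold-or-call': P(aggressive) = 0.35·0.2500 / (0.35·0.2500 + 0.8·0.7500) ≈ 0.1273
After 'raise': P(aggressive) = 0.65·0.1273 / (0.65·0.1273 + 0.2·0.8727) ≈ 0.3216
After 'fold-or-call': P(aggressive) = 0.35·0.3216 / (0.35·0.3216 + 0.8·0.6784) ≈ 0.1717
After 'raise': P(aggressive) = 0.65·0.1717 / (0.65·0.1717 + 0.2·0.8283) ≈ 0.4026
After 'fold-or-call': P(aggressive) = 0.35·0.4026 / (0.35·0.4026 + 0.8·0.5974) ≈ 0.2277
After 'fold-or-call': P(aggressive) = 0.35·0.2277 / (0.35·0.2277 + 0.8·0.7723) ≈ 0.1143

0.114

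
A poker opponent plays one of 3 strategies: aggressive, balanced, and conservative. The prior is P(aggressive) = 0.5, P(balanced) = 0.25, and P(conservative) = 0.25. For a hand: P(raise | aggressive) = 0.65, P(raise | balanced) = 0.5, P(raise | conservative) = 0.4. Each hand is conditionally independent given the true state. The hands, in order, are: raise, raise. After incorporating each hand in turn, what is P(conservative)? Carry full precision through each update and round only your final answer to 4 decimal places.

After 'raise': normaliser = 0.65·0.5000 + 0.5·0.2500 + 0.4·0.2500; P(aggressive) ≈ 0.5909, P(balanced) ≈ 0.2273, P(conservative) ≈ 0.1818
After 'raise': normaliser = 0.65·0.5909 + 0.5·0.2273 + 0.4·0.1818; P(aggressive) ≈ 0.6733, P(balanced) ≈ 0.1992, P(conservative) ≈ 0.1275

0.1275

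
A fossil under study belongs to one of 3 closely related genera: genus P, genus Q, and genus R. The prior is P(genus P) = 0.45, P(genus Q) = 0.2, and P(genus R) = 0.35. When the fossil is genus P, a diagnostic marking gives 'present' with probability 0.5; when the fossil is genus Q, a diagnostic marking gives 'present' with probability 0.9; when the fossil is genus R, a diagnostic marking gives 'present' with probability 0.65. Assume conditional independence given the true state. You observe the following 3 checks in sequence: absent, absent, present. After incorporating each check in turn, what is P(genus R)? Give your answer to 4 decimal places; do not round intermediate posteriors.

0.3244

After 'absent': normaliser = 0.5·0.4500 + 0.1·0.2000 + 0.35·0.3500; P(genus P) ≈ 0.6122, P(genus Q) ≈ 0.0544, P(genus R) ≈ 0.3333
After 'absent': normaliser = 0.5·0.6122 + 0.1·0.0544 + 0.35·0.3333; P(genus P) ≈ 0.7149, P(genus Q) ≈ 0.0127, P(genus R) ≈ 0.2724
After 'present': normaliser = 0.5·0.7149 + 0.9·0.0127 + 0.65·0.2724; P(genus P) ≈ 0.6547, P(genus Q) ≈ 0.0210, P(genus R) ≈ 0.3244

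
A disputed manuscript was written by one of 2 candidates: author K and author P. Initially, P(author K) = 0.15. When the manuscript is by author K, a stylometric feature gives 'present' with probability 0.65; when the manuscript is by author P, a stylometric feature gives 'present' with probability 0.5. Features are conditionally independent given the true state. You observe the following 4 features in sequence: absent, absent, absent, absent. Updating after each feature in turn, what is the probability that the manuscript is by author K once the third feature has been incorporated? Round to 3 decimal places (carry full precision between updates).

0.057

After 'absent': P(author K) = 0.35·0.1500 / (0.35·0.1500 + 0.5·0.8500) ≈ 0.1099
After 'absent': P(author K) = 0.35·0.1099 / (0.35·0.1099 + 0.5·0.8901) ≈ 0.0796
After 'absent': P(author K) = 0.35·0.0796 / (0.35·0.0796 + 0.5·0.9204) ≈ 0.0571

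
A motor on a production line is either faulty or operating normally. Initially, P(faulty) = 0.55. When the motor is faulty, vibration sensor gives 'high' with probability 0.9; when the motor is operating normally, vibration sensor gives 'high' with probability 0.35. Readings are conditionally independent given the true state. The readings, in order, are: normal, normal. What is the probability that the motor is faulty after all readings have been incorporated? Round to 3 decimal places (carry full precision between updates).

0.028

After 'normal': P(faulty) = 0.1·0.5500 / (0.1·0.5500 + 0.65·0.4500) ≈ 0.1583
After 'normal': P(faulty) = 0.1·0.1583 / (0.1·0.1583 + 0.65·0.8417) ≈ 0.0281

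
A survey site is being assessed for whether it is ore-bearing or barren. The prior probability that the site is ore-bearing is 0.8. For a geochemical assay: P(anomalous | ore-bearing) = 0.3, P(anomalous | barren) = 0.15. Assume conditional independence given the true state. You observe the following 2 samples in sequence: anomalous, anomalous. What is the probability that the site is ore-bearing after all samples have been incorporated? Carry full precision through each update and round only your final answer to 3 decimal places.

0.941

After 'anomalous': P(ore) = 0.3·0.8000 / (0.3·0.8000 + 0.15·0.2000) ≈ 0.8889
After 'anomalous': P(ore) = 0.3·0.8889 / (0.3·0.8889 + 0.15·0.1111) ≈ 0.9412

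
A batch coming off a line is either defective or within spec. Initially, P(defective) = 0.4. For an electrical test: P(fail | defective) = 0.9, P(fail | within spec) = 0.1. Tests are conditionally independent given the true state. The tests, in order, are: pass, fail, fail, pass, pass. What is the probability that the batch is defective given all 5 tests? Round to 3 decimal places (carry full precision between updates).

After 'pass': P(defective) = 0.1·0.4000 / (0.1·0.4000 + 0.9·0.6000) ≈ 0.0690
After 'fail': P(defective) = 0.9·0.0690 / (0.9·0.0690 + 0.1·0.9310) ≈ 0.4000
After 'fail': P(defective) = 0.9·0.4000 / (0.9·0.4000 + 0.1·0.6000) ≈ 0.8571
After 'pass': P(defective) = 0.1·0.8571 / (0.1·0.8571 + 0.9·0.1429) ≈ 0.4000
After 'pass': P(defective) = 0.1·0.4000 / (0.1·0.4000 + 0.9·0.6000) ≈ 0.0690

0.069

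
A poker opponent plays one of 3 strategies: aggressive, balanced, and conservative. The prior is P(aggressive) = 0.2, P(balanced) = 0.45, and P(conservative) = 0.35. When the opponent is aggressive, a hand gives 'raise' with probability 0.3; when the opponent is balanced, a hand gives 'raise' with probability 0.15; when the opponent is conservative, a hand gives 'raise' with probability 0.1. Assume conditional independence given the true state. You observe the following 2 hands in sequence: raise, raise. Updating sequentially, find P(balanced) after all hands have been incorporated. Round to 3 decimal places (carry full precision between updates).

After 'raise': normaliser = 0.3·0.2000 + 0.15·0.4500 + 0.1·0.3500; P(aggressive) ≈ 0.3692, P(balanced) ≈ 0.4154, P(conservative) ≈ 0.2154
After 'raise': normaliser = 0.3·0.3692 + 0.15·0.4154 + 0.1·0.2154; P(aggressive) ≈ 0.5692, P(balanced) ≈ 0.3202, P(conservative) ≈ 0.1107

0.320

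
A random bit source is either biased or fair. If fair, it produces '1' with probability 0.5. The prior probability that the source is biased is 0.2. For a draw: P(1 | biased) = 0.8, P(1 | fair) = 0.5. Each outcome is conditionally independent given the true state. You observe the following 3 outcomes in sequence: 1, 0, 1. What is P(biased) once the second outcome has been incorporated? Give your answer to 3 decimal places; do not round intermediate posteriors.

0.138

Apply Bayes' rule sequentially, carrying P(biased) forward.
After '1': P(biased) = 0.8·0.2000 / (0.8·0.2000 + 0.5·0.8000) ≈ 0.2857
After '0': P(biased) = 0.2·0.2857 / (0.2·0.2857 + 0.5·0.7143) ≈ 0.1379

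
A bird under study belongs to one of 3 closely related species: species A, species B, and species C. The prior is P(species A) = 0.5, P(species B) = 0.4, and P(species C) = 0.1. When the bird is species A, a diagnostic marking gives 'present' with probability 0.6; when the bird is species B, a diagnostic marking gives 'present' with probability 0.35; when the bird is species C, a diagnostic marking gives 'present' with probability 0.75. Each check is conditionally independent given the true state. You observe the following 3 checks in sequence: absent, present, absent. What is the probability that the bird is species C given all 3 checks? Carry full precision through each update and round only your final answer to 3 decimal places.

0.042

After 'absent': normaliser = 0.4·0.5000 + 0.65·0.4000 + 0.25·0.1000; P(species A) ≈ 0.4124, P(species B) ≈ 0.5361, P(species C) ≈ 0.0515
After 'present': normaliser = 0.6·0.4124 + 0.35·0.5361 + 0.75·0.0515; P(species A) ≈ 0.5223, P(species B) ≈ 0.3961, P(species C) ≈ 0.0816
After 'absent': normaliser = 0.4·0.5223 + 0.65·0.3961 + 0.25·0.0816; P(species A) ≈ 0.4292, P(species B) ≈ 0.5289, P(species C) ≈ 0.0419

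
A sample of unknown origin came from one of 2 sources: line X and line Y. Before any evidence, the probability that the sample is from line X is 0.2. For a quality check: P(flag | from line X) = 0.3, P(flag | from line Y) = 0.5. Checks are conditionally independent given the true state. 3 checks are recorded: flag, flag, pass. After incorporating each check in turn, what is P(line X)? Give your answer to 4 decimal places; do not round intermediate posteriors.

0.1119

After 'flag': P(line X) = 0.3·0.2000 / (0.3·0.2000 + 0.5·0.8000) ≈ 0.1304
After 'flag': P(line X) = 0.3·0.1304 / (0.3·0.1304 + 0.5·0.8696) ≈ 0.0826
After 'pass': P(line X) = 0.7·0.0826 / (0.7·0.0826 + 0.5·0.9174) ≈ 0.1119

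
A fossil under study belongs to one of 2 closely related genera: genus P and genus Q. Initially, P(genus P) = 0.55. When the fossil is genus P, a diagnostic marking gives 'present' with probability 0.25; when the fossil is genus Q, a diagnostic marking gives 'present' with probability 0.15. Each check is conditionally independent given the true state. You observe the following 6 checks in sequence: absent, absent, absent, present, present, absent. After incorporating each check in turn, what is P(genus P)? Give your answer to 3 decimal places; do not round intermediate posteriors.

0.673

After 'absent': P(genus P) = 0.75·0.5500 / (0.75·0.5500 + 0.85·0.4500) ≈ 0.5189
After 'absent': P(genus P) = 0.75·0.5189 / (0.75·0.5189 + 0.85·0.4811) ≈ 0.4876
After 'absent': P(genus P) = 0.75·0.4876 / (0.75·0.4876 + 0.85·0.5124) ≈ 0.4564
After 'present': P(genus P) = 0.25·0.4564 / (0.25·0.4564 + 0.15·0.5436) ≈ 0.5832
After 'present': P(genus P) = 0.25·0.5832 / (0.25·0.5832 + 0.15·0.4168) ≈ 0.6999
After 'absent': P(genus P) = 0.75·0.6999 / (0.75·0.6999 + 0.85·0.3001) ≈ 0.6730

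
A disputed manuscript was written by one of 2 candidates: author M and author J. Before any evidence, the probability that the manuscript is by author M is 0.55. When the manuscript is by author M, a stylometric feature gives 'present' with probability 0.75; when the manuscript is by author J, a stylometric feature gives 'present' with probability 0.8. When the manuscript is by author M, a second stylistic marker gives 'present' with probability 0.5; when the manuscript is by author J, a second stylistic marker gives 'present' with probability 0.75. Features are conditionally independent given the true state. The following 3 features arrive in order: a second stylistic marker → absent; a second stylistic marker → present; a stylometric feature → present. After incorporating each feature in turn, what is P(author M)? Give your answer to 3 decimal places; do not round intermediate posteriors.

0.604

Apply Bayes' rule sequentially, carrying P(author M) forward.
After a second stylistic marker='absent': P(author M) = 0.5·0.5500 / (0.5·0.5500 + 0.25·0.4500) ≈ 0.7097
After a second stylistic marker='present': P(author M) = 0.5·0.7097 / (0.5·0.7097 + 0.75·0.2903) ≈ 0.6197
After a stylometric feature='present': P(author M) = 0.75·0.6197 / (0.75·0.6197 + 0.8·0.3803) ≈ 0.6044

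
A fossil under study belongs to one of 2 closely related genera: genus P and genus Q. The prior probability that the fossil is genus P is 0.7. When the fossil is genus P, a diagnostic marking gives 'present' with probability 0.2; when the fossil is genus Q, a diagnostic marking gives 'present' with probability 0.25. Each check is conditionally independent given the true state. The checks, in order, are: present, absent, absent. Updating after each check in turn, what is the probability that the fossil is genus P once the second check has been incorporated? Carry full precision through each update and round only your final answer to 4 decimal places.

Each posterior becomes the prior for the next update.
After 'present': P(genus P) = 0.2·0.7000 / (0.2·0.7000 + 0.25·0.3000) ≈ 0.6512
After 'absent': P(genus P) = 0.8·0.6512 / (0.8·0.6512 + 0.75·0.3488) ≈ 0.6657

0.6657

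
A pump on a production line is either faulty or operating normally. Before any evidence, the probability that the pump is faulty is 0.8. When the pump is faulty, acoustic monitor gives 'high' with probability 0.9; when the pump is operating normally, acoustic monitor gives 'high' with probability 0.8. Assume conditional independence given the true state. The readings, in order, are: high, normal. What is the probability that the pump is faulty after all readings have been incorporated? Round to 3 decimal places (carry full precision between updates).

After 'high': P(faulty) = 0.9·0.8000 / (0.9·0.8000 + 0.8·0.2000) ≈ 0.8182
After 'normal': P(faulty) = 0.1·0.8182 / (0.1·0.8182 + 0.2·0.1818) ≈ 0.6923

0.692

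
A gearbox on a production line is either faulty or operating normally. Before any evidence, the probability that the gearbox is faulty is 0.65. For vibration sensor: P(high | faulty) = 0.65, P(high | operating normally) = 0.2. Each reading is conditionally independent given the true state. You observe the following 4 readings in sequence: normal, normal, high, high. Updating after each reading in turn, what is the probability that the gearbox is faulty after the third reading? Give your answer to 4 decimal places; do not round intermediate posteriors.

After 'normal': P(faulty) = 0.35·0.6500 / (0.35·0.6500 + 0.8·0.3500) ≈ 0.4483
After 'normal': P(faulty) = 0.35·0.4483 / (0.35·0.4483 + 0.8·0.5517) ≈ 0.2622
After 'high': P(faulty) = 0.65·0.2622 / (0.65·0.2622 + 0.2·0.7378) ≈ 0.5360

0.5360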